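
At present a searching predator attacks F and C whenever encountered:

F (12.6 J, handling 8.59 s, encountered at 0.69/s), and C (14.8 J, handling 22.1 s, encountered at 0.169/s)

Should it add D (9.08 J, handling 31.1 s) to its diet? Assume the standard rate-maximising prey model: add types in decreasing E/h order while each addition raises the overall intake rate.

No

On F and C alone, R = ΣλE/(1+Σλh) = 11.2/10.66 = 1.05 J/s.
Profitability of D: 9.08/31.1 = 0.292 J/s.
Since 0.292 < R, time spent handling D is better spent searching.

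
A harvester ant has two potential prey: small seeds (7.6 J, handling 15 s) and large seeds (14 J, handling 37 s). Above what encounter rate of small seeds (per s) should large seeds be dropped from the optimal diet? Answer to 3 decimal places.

At the threshold, the rate on small seeds alone equals the profitability of large seeds: λ·7.6/(1 + λ·15) = 14/37 = 0.3784.
Rearranging, λ(7.6 − 0.3784×15) = 0.3784, so λ = 0.3784/1.924 = 0.1966 per s.

0.197 per s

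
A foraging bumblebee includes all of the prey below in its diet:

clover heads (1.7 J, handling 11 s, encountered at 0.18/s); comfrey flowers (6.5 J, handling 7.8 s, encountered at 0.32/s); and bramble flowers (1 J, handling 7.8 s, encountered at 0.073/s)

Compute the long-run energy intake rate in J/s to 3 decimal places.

Energy encountered per unit search time: 0.18×1.7 + 0.32×6.5 + 0.073×1 = 2.459 J/s.
Handling time per unit search time: 0.18×11 + 0.32×7.8 + 0.073×7.8 = 5.045.
Rate = 2.459/(1 + 5.045) = 0.4068 J/s.

0.407 J/s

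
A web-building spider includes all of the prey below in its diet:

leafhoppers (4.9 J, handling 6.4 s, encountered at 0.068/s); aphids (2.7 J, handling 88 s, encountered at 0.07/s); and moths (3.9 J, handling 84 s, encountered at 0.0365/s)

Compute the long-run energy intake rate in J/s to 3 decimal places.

0.062 J/s

R = (0.068×4.9 + 0.07×2.7 + 0.0365×3.9) / (1 + 0.068×6.4 + 0.07×88 + 0.0365×84) = 0.6646/10.66 = 0.06233 J/s.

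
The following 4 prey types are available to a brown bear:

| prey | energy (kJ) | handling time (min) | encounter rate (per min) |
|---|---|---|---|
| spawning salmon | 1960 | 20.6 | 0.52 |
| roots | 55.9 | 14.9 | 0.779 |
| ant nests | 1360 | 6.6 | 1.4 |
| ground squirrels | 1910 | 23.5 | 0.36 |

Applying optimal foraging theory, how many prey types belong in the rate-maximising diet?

E/h in descending order: ant nests 206, spawning salmon 95.1, ground squirrels 81.3, roots 3.75 kJ/min. The optimal diet is the largest prefix of this list for which every included type satisfies E_i/h_i > R on the types above it.
Rate on top 1: 185.9. spawning salmon: 95.1 < 185.9 → exclude; stop.
Optimal diet: ant nests — 1 of 4 types.

1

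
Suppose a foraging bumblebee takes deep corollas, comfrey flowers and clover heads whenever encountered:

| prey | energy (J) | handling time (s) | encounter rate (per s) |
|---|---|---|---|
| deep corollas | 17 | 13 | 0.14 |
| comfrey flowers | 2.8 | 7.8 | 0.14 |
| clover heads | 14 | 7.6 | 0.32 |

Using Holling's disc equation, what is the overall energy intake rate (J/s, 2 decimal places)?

R = (0.14×17 + 0.14×2.8 + 0.32×14) / (1 + 0.14×13 + 0.14×7.8 + 0.32×7.6) = 7.252/6.344 = 1.143 J/s.

1.14 J/s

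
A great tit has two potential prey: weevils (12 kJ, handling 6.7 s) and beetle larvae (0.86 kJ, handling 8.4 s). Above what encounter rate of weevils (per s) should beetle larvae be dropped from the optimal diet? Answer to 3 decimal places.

0.009 per s

At the threshold, the rate on weevils alone equals the profitability of beetle larvae: λ·12/(1 + λ·6.7) = 0.86/8.4 = 0.1024.
Rearranging, λ(12 − 0.1024×6.7) = 0.1024, so λ = 0.1024/11.31 = 0.009049 per s.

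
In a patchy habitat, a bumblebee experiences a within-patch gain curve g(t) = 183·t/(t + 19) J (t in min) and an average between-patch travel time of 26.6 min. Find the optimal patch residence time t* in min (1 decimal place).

22.5 min

Optimal t* satisfies g'(t*) = g(t*)/(T + t*).
g'(t) = 183·19/(t + 19)². Setting 183·19/(t+19)² = 183t/[(t+19)(26.6+t)] gives 19(26.6+t) = t(t+19), so t² = 19×26.6 = 505.4.
t* = √505.4 = 22.48 min.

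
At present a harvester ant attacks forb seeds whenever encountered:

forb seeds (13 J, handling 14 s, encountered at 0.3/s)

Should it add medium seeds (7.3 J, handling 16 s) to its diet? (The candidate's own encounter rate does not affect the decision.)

On forb seeds alone, R = ΣλE/(1+Σλh) = 3.9/5.2 = 0.75 J/s.
Profitability of medium seeds: 7.3/16 = 0.4562 J/s.
0.4562 < 0.75, so adding medium seeds would lower the average — exclude it.

No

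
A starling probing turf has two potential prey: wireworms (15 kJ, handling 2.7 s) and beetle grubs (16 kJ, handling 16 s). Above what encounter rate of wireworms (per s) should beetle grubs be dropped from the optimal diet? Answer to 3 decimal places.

At the threshold, the rate on wireworms alone equals the profitability of beetle grubs: λ·15/(1 + λ·2.7) = 16/16 = 1.
Rearranging, λ(15 − 1×2.7) = 1, so λ = 1/12.3 = 0.0813 per s.

0.081 per s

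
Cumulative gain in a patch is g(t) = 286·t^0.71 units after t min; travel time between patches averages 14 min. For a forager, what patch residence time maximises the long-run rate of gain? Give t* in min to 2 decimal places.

Maximise g(t)/(T+t): set derivative to zero → g'(t)(T+t) = g(t).
g'(t) = 0.71·286·t^-0.29. Setting 0.71·286·t^-0.29 = 286·t^0.71/(14+t) gives 0.71(14+t) = t, so 0.29·t = 0.71×14.
t* = 0.71×14/0.29 = 34.28 min.

34.28 min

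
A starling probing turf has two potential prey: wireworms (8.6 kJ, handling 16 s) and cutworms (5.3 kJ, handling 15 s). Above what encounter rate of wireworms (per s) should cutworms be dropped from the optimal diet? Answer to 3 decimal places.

The zero-one rule: include cutworms iff E₂/h₂ > λE₁/(1+λh₁). Equality gives the switch point.
λE₁h₂ = E₂ + λE₂h₁ ⇒ λ = E₂/(E₁h₂ − E₂h₁) = 5.3/(129 − 84.8) = 0.1199 per s.

0.120 per s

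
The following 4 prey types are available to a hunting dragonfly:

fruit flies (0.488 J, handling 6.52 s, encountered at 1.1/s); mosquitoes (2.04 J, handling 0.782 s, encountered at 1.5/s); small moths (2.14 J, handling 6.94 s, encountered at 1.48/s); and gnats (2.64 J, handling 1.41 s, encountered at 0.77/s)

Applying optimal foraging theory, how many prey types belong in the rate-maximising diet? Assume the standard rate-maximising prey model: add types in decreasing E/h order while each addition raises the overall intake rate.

2

E/h in descending order: mosquitoes 2.61, gnats 1.87, small moths 0.308, fruit flies 0.0748 J/s. The optimal diet is the largest prefix of this list for which every included type satisfies E_i/h_i > R on the types above it.
Rate on top 1: 1.408. gnats: 1.87 > 1.408 → include.
Rate on top 2: 1.563. small moths: 0.308 < 1.563 → exclude; stop.
Optimal diet: mosquitoes, gnats — 2 of 4 types.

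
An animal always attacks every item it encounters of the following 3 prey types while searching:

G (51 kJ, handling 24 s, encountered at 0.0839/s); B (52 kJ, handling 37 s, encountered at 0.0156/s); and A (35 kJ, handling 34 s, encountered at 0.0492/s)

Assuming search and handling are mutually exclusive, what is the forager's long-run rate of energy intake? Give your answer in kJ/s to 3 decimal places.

Energy encountered per unit search time: 0.0839×51 + 0.0156×52 + 0.0492×35 = 6.812 kJ/s.
Handling time per unit search time: 0.0839×24 + 0.0156×37 + 0.0492×34 = 4.264.
Rate = 6.812/(1 + 4.264) = 1.294 kJ/s.

1.294 kJ/s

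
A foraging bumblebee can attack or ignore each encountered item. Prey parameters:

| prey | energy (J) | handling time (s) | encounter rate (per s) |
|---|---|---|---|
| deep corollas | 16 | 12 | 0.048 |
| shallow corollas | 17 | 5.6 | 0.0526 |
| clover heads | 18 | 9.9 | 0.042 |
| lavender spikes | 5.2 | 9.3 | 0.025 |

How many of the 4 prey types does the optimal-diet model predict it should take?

Profitabilities (E/h, J/s): shallow corollas 3.04, clover heads 1.82, deep corollas 1.33, lavender spikes 0.559. Add prey in this order while the next type's profitability exceeds the intake rate on those already taken.
Rate on top 1: 0.6907. clover heads: 1.82 > 0.6907 → include.
Rate on top 2: 0.9648. deep corollas: 1.33 > 0.9648 → include.
Rate on top 3: 1.058. lavender spikes: 0.559 < 1.058 → exclude; stop.
Optimal diet: shallow corollas, clover heads, deep corollas — 3 of 4 types.

3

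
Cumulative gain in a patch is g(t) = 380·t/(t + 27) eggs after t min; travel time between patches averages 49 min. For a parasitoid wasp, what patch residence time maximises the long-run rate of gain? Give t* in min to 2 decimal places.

36.37 min

Maximise g(t)/(T+t): set derivative to zero → g'(t)(T+t) = g(t).
g'(t) = 380·27/(t + 27)². Setting 380·27/(t+27)² = 380t/[(t+27)(49+t)] gives 27(49+t) = t(t+27), so t² = 27×49 = 1323.
t* = √1323 = 36.37 min.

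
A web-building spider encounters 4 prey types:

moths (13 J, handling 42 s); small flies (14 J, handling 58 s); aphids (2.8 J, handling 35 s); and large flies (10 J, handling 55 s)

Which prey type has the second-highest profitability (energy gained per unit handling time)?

small flies

In descending order of E/h:
moths: 13/42 = 0.31 J/s
small flies: 14/58 = 0.241 J/s
large flies: 10/55 = 0.182 J/s
aphids: 2.8/35 = 0.08 J/s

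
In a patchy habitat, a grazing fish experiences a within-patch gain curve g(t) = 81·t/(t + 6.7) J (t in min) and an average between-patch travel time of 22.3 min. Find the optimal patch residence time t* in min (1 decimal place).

12.2 min

Optimal t* satisfies g'(t*) = g(t*)/(T + t*).
g'(t) = 81·6.7/(t + 6.7)². Setting 81·6.7/(t+6.7)² = 81t/[(t+6.7)(22.3+t)] gives 6.7(22.3+t) = t(t+6.7), so t² = 6.7×22.3 = 149.4.
t* = √149.4 = 12.22 min.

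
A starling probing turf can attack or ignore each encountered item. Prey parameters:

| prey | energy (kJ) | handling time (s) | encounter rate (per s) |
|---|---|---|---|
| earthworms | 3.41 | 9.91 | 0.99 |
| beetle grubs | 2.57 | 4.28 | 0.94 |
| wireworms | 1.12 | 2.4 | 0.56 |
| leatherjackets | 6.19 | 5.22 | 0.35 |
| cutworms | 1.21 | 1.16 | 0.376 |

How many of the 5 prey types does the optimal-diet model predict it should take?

2

E/h in descending order: leatherjackets 1.19, cutworms 1.04, beetle grubs 0.6, wireworms 0.467, earthworms 0.344 kJ/s. The optimal diet is the largest prefix of this list for which every included type satisfies E_i/h_i > R on the types above it.
Rate on top 1: 0.7664. cutworms: 1.04 > 0.7664 → include.
Rate on top 2: 0.8034. beetle grubs: 0.6 < 0.8034 → exclude; stop.
Optimal diet: leatherjackets, cutworms — 2 of 5 types.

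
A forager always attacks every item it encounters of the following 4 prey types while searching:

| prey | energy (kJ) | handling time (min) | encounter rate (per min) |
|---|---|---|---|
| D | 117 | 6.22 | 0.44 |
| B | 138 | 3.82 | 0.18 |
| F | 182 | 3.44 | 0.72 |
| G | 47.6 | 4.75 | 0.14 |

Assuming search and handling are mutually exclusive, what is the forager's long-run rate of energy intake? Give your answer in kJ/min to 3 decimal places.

28.287 kJ/min

Energy encountered per unit search time: 0.44×117 + 0.18×138 + 0.72×182 + 0.14×47.6 = 214 kJ/min.
Handling time per unit search time: 0.44×6.22 + 0.18×3.82 + 0.72×3.44 + 0.14×4.75 = 6.566.
Rate = 214/(1 + 6.566) = 28.29 kJ/min.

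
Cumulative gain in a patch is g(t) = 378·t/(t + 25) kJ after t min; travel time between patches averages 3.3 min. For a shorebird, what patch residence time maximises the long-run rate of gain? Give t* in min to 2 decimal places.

9.08 min

Optimal t* satisfies g'(t*) = g(t*)/(T + t*).
g'(t) = 378·25/(t + 25)². Setting 378·25/(t+25)² = 378t/[(t+25)(3.3+t)] gives 25(3.3+t) = t(t+25), so t² = 25×3.3 = 82.5.
t* = √82.5 = 9.083 min.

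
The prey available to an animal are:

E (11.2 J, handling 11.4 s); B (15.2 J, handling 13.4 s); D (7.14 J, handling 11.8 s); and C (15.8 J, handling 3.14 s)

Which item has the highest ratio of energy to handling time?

C

Profitability E/h (J/s): E = 11.2/11.4 = 0.982, B = 15.2/13.4 = 1.13, D = 7.14/11.8 = 0.605, C = 15.8/3.14 = 5.03.
Ranked: C > B > E > D.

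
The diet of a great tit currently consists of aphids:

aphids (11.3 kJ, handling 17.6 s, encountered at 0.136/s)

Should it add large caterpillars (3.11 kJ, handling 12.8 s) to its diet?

Current rate: (0.136×11.3)/(1 + 0.136×17.6) = 0.4529 kJ/s.
Profitability of large caterpillars: 3.11/12.8 = 0.243 kJ/s.
Since 0.243 < R, time spent handling large caterpillars is better spent searching.

No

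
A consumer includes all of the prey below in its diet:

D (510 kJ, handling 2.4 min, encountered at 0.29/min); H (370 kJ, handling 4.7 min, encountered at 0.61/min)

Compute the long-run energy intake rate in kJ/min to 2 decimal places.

Energy encountered per unit search time: 0.29×510 + 0.61×370 = 373.6 kJ/min.
Handling time per unit search time: 0.29×2.4 + 0.61×4.7 = 3.563.
Rate = 373.6/(1 + 3.563) = 81.88 kJ/min.

81.88 kJ/min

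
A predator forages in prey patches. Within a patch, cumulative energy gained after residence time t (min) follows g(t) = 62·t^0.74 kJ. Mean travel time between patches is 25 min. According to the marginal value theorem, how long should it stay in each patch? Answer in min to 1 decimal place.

71.2 min

By the marginal value theorem, leave when the instantaneous gain rate g'(t) equals the habitat-wide average g(t)/(T + t).
g'(t) = 0.74·62·t^-0.26. Setting 0.74·62·t^-0.26 = 62·t^0.74/(25+t) gives 0.74(25+t) = t, so 0.26·t = 0.74×25.
t* = 0.74×25/0.26 = 71.15 min.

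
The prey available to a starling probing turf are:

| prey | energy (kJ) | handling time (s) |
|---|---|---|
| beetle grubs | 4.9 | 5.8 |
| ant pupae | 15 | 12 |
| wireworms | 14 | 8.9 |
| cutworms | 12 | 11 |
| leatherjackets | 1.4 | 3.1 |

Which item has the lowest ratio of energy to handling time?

In descending order of E/h:
wireworms: 14/8.9 = 1.57 kJ/s
ant pupae: 15/12 = 1.25 kJ/s
cutworms: 12/11 = 1.09 kJ/s
beetle grubs: 4.9/5.8 = 0.845 kJ/s
leatherjackets: 1.4/3.1 = 0.452 kJ/s

leatherjackets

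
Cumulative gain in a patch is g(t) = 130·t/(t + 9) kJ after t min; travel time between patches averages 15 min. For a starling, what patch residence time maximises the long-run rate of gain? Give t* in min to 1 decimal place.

By the marginal value theorem, leave when the instantaneous gain rate g'(t) equals the habitat-wide average g(t)/(T + t).
g'(t) = 130·9/(t + 9)². Setting 130·9/(t+9)² = 130t/[(t+9)(15+t)] gives 9(15+t) = t(t+9), so t² = 9×15 = 135.
t* = √135 = 11.62 min.

11.6 min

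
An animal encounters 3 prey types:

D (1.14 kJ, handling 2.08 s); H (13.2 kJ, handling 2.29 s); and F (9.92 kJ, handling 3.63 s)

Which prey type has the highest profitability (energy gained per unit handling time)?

H

In descending order of E/h:
H: 13.2/2.29 = 5.76 kJ/s
F: 9.92/3.63 = 2.73 kJ/s
D: 1.14/2.08 = 0.548 kJ/s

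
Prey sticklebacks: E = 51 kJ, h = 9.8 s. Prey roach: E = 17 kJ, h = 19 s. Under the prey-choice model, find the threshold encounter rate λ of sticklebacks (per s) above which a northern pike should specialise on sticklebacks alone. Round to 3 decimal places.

0.021 per s

The zero-one rule: include roach iff E₂/h₂ > λE₁/(1+λh₁). Equality gives the switch point.
λE₁h₂ = E₂ + λE₂h₁ ⇒ λ = E₂/(E₁h₂ − E₂h₁) = 17/(969 − 166.6) = 0.02119 per s.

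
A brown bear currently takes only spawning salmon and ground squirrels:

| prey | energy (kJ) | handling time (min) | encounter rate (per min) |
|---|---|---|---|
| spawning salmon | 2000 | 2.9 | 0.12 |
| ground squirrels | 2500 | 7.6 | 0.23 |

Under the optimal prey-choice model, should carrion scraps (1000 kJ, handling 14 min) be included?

No

On spawning salmon and ground squirrels alone, R = ΣλE/(1+Σλh) = 815/3.096 = 263.2 kJ/min.
carrion scraps: E/h = 1000/14 = 71.43 kJ/min.
Since 71.43 < R, time spent handling carrion scraps is better spent searching.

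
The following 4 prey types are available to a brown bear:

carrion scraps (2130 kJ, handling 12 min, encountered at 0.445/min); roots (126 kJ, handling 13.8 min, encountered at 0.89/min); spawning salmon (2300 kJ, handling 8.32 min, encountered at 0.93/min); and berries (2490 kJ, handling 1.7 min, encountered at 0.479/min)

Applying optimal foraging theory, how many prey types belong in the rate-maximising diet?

1

Rank by E/h (kJ/min): berries 1.46e+03, spawning salmon 276, carrion scraps 178, roots 9.13. Include each in turn until the next type's E/h falls below the running intake rate.
Rate on top 1: 657.4. spawning salmon: 276 < 657.4 → exclude; stop.
Optimal diet: berries — 1 of 4 types.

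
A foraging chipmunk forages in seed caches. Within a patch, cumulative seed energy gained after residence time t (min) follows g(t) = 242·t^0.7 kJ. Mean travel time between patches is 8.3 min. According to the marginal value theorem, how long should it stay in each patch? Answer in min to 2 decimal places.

19.37 min

Optimal t* satisfies g'(t*) = g(t*)/(T + t*).
g'(t) = 0.7·242·t^-0.3. Setting 0.7·242·t^-0.3 = 242·t^0.7/(8.3+t) gives 0.7(8.3+t) = t, so 0.30·t = 0.7×8.3.
t* = 0.7×8.3/0.30 = 19.37 min.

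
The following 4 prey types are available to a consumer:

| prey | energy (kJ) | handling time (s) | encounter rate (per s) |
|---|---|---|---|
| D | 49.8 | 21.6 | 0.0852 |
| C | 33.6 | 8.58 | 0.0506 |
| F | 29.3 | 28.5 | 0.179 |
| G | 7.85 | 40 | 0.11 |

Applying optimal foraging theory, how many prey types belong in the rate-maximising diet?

2

E/h in descending order: C 3.92, D 2.31, F 1.03, G 0.196 kJ/s. The optimal diet is the largest prefix of this list for which every included type satisfies E_i/h_i > R on the types above it.
Rate on top 1: 1.185. D: 2.31 > 1.185 → include.
Rate on top 2: 1.815. F: 1.03 < 1.815 → exclude; stop.
Optimal diet: C, D — 2 of 4 types.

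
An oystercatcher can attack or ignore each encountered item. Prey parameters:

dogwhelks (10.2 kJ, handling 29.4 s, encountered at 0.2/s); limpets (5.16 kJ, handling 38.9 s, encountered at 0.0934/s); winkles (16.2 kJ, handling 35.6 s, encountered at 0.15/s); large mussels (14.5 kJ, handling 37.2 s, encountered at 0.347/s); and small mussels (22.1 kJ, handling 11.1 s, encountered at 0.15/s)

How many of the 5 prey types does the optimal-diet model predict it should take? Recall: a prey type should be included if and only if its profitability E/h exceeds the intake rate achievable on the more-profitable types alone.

Profitabilities (E/h, kJ/s): small mussels 1.99, winkles 0.455, large mussels 0.39, dogwhelks 0.347, limpets 0.133. Add prey in this order while the next type's profitability exceeds the intake rate on those already taken.
Rate on top 1: 1.244. winkles: 0.455 < 1.244 → exclude; stop.
Optimal diet: small mussels — 1 of 5 types.

1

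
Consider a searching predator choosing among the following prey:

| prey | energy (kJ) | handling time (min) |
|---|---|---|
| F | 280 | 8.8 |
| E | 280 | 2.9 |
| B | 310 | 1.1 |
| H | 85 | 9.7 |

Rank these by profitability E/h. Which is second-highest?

E

In descending order of E/h:
B: 310/1.1 = 282 kJ/min
E: 280/2.9 = 96.6 kJ/min
F: 280/8.8 = 31.8 kJ/min
H: 85/9.7 = 8.76 kJ/min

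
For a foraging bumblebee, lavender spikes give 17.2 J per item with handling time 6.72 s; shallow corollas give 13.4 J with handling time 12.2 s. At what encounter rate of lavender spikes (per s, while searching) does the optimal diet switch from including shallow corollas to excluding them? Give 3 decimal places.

Drop shallow corollas once their profitability E₂/h₂ falls below the rate achievable on lavender spikes alone: E₂/h₂ = λE₁/(1 + λh₁).
Solve for λ: λE₁h₂ = E₂(1 + λh₁) → λ(E₁h₂ − E₂h₁) = E₂ → λ = E₂/(E₁h₂ − E₂h₁).
λ = 13.4/(17.2×12.2 − 13.4×6.72) = 13.4/119.8 = 0.1119 per s.

0.112 per s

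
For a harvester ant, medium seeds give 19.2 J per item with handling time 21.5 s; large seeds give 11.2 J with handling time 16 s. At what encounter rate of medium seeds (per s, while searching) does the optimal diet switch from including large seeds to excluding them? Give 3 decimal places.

0.169 per s

Drop large seeds once their profitability E₂/h₂ falls below the rate achievable on medium seeds alone: E₂/h₂ = λE₁/(1 + λh₁).
Solve for λ: λE₁h₂ = E₂(1 + λh₁) → λ(E₁h₂ − E₂h₁) = E₂ → λ = E₂/(E₁h₂ − E₂h₁).
λ = 11.2/(19.2×16 − 11.2×21.5) = 11.2/66.4 = 0.1687 per s.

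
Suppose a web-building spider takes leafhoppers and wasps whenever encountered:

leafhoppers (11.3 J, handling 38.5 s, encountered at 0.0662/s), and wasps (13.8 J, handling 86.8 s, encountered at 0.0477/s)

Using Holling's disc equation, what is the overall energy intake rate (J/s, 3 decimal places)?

R = (0.0662×11.3 + 0.0477×13.8) / (1 + 0.0662×38.5 + 0.0477×86.8) = 1.406/7.689 = 0.1829 J/s.

0.183 J/s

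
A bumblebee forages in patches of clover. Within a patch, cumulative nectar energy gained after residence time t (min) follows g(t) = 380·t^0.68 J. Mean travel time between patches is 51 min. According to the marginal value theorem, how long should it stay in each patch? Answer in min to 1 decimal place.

108.4 min

By the marginal value theorem, leave when the instantaneous gain rate g'(t) equals the habitat-wide average g(t)/(T + t).
g'(t) = 0.68·380·t^-0.32. Setting 0.68·380·t^-0.32 = 380·t^0.68/(51+t) gives 0.68(51+t) = t, so 0.32·t = 0.68×51.
t* = 0.68×51/0.32 = 108.4 min.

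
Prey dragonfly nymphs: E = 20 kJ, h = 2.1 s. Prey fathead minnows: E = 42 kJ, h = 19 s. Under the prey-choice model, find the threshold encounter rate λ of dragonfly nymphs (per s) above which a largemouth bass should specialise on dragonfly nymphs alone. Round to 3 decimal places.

Drop fathead minnows once their profitability E₂/h₂ falls below the rate achievable on dragonfly nymphs alone: E₂/h₂ = λE₁/(1 + λh₁).
Solve for λ: λE₁h₂ = E₂(1 + λh₁) → λ(E₁h₂ − E₂h₁) = E₂ → λ = E₂/(E₁h₂ − E₂h₁).
λ = 42/(20×19 − 42×2.1) = 42/291.8 = 0.1439 per s.

0.144 per s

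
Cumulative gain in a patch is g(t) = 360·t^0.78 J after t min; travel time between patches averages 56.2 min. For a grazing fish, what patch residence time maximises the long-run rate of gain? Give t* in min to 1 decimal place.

199.3 min

By the marginal value theorem, leave when the instantaneous gain rate g'(t) equals the habitat-wide average g(t)/(T + t).
g'(t) = 0.78·360·t^-0.22. Setting 0.78·360·t^-0.22 = 360·t^0.78/(56.2+t) gives 0.78(56.2+t) = t, so 0.22·t = 0.78×56.2.
t* = 0.78×56.2/0.22 = 199.3 min.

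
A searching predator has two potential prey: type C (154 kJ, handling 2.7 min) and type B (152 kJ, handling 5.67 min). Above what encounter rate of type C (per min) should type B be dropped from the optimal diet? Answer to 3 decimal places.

The zero-one rule: include type B iff E₂/h₂ > λE₁/(1+λh₁). Equality gives the switch point.
λE₁h₂ = E₂ + λE₂h₁ ⇒ λ = E₂/(E₁h₂ − E₂h₁) = 152/(873.2 − 410.4) = 0.3284 per min.

0.328 per min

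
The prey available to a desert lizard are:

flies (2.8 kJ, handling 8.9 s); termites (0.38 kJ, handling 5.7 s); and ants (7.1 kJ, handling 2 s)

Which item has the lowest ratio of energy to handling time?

Profitability E/h (kJ/s): flies = 2.8/8.9 = 0.315, termites = 0.38/5.7 = 0.0667, ants = 7.1/2 = 3.55.
Ranked: ants > flies > termites.

termites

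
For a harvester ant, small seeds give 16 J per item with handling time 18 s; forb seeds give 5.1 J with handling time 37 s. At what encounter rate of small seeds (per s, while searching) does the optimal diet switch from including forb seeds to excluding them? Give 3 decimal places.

The zero-one rule: include forb seeds iff E₂/h₂ > λE₁/(1+λh₁). Equality gives the switch point.
λE₁h₂ = E₂ + λE₂h₁ ⇒ λ = E₂/(E₁h₂ − E₂h₁) = 5.1/(592 − 91.8) = 0.0102 per s.

0.010 per s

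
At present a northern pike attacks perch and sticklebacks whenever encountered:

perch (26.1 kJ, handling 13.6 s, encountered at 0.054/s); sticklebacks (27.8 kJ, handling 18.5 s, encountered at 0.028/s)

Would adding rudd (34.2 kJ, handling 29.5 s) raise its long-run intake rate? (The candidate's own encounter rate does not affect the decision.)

On perch and sticklebacks alone, R = ΣλE/(1+Σλh) = 2.188/2.252 = 0.9713 kJ/s.
rudd: E/h = 34.2/29.5 = 1.159 kJ/s.
Since 1.159 > R, including rudd increases the long-run rate.

Yes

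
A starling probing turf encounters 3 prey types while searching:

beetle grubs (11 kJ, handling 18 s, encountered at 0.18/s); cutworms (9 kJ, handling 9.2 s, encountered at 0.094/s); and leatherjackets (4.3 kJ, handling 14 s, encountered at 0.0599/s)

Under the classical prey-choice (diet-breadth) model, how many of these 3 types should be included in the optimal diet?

2

Rank by E/h (kJ/s): cutworms 0.978, beetle grubs 0.611, leatherjackets 0.307. Include each in turn until the next type's E/h falls below the running intake rate.
Rate on top 1: 0.4537. beetle grubs: 0.611 > 0.4537 → include.
Rate on top 2: 0.5536. leatherjackets: 0.307 < 0.5536 → exclude; stop.
Optimal diet: cutworms, beetle grubs — 2 of 3 types.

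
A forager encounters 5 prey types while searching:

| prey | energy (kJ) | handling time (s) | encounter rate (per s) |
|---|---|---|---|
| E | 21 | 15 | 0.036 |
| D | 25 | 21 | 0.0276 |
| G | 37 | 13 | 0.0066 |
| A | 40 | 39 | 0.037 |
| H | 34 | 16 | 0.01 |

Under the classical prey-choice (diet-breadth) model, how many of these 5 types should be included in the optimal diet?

5

E/h in descending order: G 2.85, H 2.12, E 1.4, D 1.19, A 1.03 kJ/s. The optimal diet is the largest prefix of this list for which every included type satisfies E_i/h_i > R on the types above it.
Rate on top 1: 0.2249. H: 2.12 > 0.2249 → include.
Rate on top 2: 0.4689. E: 1.4 > 0.4689 → include.
Rate on top 3: 0.7505. D: 1.19 > 0.7505 → include.
Rate on top 4: 0.8583. A: 1.03 > 0.8583 → include.
Optimal diet: G, H, E, D, A — 5 of 5 types.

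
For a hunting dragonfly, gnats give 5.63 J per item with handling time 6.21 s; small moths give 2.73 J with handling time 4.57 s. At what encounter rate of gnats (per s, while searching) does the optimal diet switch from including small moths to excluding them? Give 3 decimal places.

0.311 per s

Drop small moths once their profitability E₂/h₂ falls below the rate achievable on gnats alone: E₂/h₂ = λE₁/(1 + λh₁).
Solve for λ: λE₁h₂ = E₂(1 + λh₁) → λ(E₁h₂ − E₂h₁) = E₂ → λ = E₂/(E₁h₂ − E₂h₁).
λ = 2.73/(5.63×4.57 − 2.73×6.21) = 2.73/8.776 = 0.3111 per s.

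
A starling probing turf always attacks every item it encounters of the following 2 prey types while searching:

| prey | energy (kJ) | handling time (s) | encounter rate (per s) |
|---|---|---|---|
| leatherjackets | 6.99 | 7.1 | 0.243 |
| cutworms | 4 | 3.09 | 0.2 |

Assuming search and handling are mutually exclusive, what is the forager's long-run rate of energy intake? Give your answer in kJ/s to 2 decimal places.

Energy encountered per unit search time: 0.243×6.99 + 0.2×4 = 2.499 kJ/s.
Handling time per unit search time: 0.243×7.1 + 0.2×3.09 = 2.343.
Rate = 2.499/(1 + 2.343) = 0.7473 kJ/s.

0.75 kJ/s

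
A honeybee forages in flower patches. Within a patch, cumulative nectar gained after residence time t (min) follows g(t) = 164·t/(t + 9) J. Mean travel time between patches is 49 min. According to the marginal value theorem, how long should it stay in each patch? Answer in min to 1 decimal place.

21.0 min

Optimal t* satisfies g'(t*) = g(t*)/(T + t*).
g'(t) = 164·9/(t + 9)². Setting 164·9/(t+9)² = 164t/[(t+9)(49+t)] gives 9(49+t) = t(t+9), so t² = 9×49 = 441.
t* = √441 = 21 min.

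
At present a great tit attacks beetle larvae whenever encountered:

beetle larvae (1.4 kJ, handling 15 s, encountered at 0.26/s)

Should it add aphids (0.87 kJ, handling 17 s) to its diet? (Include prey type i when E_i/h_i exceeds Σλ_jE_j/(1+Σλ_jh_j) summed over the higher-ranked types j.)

No

Intake rate on the current diet: R = (0.26×1.4) / (1 + 0.26×15) = 0.364/4.9 = 0.07429 kJ/s.
Profitability of aphids: 0.87/17 = 0.05118 kJ/s.
0.05118 < 0.07429, so adding aphids would lower the average — exclude it.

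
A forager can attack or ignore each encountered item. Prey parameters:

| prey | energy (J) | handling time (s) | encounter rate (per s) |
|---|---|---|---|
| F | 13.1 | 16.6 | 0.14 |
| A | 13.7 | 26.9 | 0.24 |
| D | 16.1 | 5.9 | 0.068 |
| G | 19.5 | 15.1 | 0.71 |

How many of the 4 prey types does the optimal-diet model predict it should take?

E/h in descending order: D 2.73, G 1.29, F 0.789, A 0.509 J/s. The optimal diet is the largest prefix of this list for which every included type satisfies E_i/h_i > R on the types above it.
Rate on top 1: 0.7813. G: 1.29 > 0.7813 → include.
Rate on top 2: 1.232. F: 0.789 < 1.232 → exclude; stop.
Optimal diet: D, G — 2 of 4 types.

2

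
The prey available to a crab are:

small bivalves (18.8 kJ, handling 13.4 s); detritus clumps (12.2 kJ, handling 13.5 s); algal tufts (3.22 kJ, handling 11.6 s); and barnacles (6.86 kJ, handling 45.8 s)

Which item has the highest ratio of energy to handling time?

small bivalves

Profitability E/h (kJ/s): small bivalves = 18.8/13.4 = 1.4, detritus clumps = 12.2/13.5 = 0.904, algal tufts = 3.22/11.6 = 0.278, barnacles = 6.86/45.8 = 0.15.
Ranked: small bivalves > detritus clumps > algal tufts > barnacles.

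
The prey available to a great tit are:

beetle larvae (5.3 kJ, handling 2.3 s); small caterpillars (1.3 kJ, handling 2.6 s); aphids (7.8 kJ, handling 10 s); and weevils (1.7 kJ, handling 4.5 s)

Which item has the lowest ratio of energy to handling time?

weevils

In descending order of E/h:
beetle larvae: 5.3/2.3 = 2.3 kJ/s
aphids: 7.8/10 = 0.78 kJ/s
small caterpillars: 1.3/2.6 = 0.5 kJ/s
weevils: 1.7/4.5 = 0.378 kJ/s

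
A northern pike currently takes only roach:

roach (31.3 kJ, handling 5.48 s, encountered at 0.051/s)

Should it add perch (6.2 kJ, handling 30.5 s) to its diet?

Intake rate on the current diet: R = (0.051×31.3) / (1 + 0.051×5.48) = 1.596/1.279 = 1.248 kJ/s.
Profitability of perch: 6.2/30.5 = 0.2033 kJ/s.
Since 0.2033 < R, time spent handling perch is better spent searching.

No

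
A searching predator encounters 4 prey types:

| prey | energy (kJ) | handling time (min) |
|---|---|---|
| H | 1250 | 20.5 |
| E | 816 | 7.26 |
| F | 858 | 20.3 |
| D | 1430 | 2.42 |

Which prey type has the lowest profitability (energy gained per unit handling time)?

Profitability E/h (kJ/min): H = 1250/20.5 = 61, E = 816/7.26 = 112, F = 858/20.3 = 42.3, D = 1430/2.42 = 591.
Ranked: D > E > H > F.

F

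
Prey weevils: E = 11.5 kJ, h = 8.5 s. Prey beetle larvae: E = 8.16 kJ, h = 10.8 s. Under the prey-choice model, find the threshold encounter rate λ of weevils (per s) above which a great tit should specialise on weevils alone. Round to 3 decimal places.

The zero-one rule: include beetle larvae iff E₂/h₂ > λE₁/(1+λh₁). Equality gives the switch point.
λE₁h₂ = E₂ + λE₂h₁ ⇒ λ = E₂/(E₁h₂ − E₂h₁) = 8.16/(124.2 − 69.36) = 0.1488 per s.

0.149 per s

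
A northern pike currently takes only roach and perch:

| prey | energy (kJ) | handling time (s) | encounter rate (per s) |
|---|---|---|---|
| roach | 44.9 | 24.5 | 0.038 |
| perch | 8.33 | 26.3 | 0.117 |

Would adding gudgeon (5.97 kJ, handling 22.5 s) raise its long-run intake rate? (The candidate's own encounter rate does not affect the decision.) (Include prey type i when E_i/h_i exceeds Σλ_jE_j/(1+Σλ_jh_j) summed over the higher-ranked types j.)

No

Current rate: (0.038×44.9 + 0.117×8.33)/(1 + 0.038×24.5 + 0.117×26.3) = 0.5353 kJ/s.
Profitability of gudgeon: 5.97/22.5 = 0.2653 kJ/s.
Since 0.2653 < R, time spent handling gudgeon is better spent searching.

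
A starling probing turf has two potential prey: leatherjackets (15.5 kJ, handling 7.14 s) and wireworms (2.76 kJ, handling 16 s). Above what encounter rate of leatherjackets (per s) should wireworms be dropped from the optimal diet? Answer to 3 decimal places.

0.012 per s

The zero-one rule: include wireworms iff E₂/h₂ > λE₁/(1+λh₁). Equality gives the switch point.
λE₁h₂ = E₂ + λE₂h₁ ⇒ λ = E₂/(E₁h₂ − E₂h₁) = 2.76/(248 − 19.71) = 0.01209 per s.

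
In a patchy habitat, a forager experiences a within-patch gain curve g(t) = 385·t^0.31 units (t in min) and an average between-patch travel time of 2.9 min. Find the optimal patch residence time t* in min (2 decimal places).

1.30 min

Maximise g(t)/(T+t): set derivative to zero → g'(t)(T+t) = g(t).
g'(t) = 0.31·385·t^-0.69. Setting 0.31·385·t^-0.69 = 385·t^0.31/(2.9+t) gives 0.31(2.9+t) = t, so 0.69·t = 0.31×2.9.
t* = 0.31×2.9/0.69 = 1.303 min.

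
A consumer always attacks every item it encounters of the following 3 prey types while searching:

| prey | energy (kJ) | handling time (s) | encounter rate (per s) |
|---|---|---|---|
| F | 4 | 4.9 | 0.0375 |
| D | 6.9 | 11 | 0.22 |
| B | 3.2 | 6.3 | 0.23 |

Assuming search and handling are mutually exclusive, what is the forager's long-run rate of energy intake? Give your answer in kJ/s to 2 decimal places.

Energy encountered per unit search time: 0.0375×4 + 0.22×6.9 + 0.23×3.2 = 2.404 kJ/s.
Handling time per unit search time: 0.0375×4.9 + 0.22×11 + 0.23×6.3 = 4.053.
Rate = 2.404/(1 + 4.053) = 0.4758 kJ/s.

0.48 kJ/s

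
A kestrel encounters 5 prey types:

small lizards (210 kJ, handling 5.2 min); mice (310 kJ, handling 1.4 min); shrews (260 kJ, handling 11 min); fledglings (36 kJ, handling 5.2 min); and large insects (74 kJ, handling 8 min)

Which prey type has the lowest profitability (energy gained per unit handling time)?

In descending order of E/h:
mice: 310/1.4 = 221 kJ/min
small lizards: 210/5.2 = 40.4 kJ/min
shrews: 260/11 = 23.6 kJ/min
large insects: 74/8 = 9.25 kJ/min
fledglings: 36/5.2 = 6.92 kJ/min

fledglings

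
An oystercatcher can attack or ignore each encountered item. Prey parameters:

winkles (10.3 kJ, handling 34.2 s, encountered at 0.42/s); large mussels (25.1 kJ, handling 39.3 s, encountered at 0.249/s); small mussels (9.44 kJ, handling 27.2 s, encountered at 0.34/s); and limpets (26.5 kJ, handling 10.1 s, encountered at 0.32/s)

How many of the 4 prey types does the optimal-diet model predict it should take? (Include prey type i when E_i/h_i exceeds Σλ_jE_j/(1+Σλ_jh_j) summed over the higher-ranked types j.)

1

Profitabilities (E/h, kJ/s): limpets 2.62, large mussels 0.639, small mussels 0.347, winkles 0.301. Add prey in this order while the next type's profitability exceeds the intake rate on those already taken.
Rate on top 1: 2.004. large mussels: 0.639 < 2.004 → exclude; stop.
Optimal diet: limpets — 1 of 4 types.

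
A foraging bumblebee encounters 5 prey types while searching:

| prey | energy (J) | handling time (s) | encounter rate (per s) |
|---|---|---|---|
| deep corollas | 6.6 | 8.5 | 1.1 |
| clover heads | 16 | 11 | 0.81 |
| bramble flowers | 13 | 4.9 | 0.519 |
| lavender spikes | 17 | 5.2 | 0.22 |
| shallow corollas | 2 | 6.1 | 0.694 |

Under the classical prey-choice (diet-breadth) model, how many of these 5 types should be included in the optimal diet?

2

Profitabilities (E/h, J/s): lavender spikes 3.27, bramble flowers 2.65, clover heads 1.45, deep corollas 0.776, shallow corollas 0.328. Add prey in this order while the next type's profitability exceeds the intake rate on those already taken.
Rate on top 1: 1.744. bramble flowers: 2.65 > 1.744 → include.
Rate on top 2: 2.237. clover heads: 1.45 < 2.237 → exclude; stop.
Optimal diet: lavender spikes, bramble flowers — 2 of 5 types.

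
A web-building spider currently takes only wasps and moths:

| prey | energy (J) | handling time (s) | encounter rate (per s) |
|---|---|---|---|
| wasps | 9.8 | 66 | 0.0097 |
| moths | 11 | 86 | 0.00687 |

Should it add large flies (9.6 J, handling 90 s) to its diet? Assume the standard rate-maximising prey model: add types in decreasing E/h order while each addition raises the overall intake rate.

Yes

Intake rate on the current diet: R = (0.0097×9.8 + 0.00687×11) / (1 + 0.0097×66 + 0.00687×86) = 0.1706/2.231 = 0.07648 J/s.
Profitability of large flies: 9.6/90 = 0.1067 J/s.
Since 0.1067 > R, including large flies increases the long-run rate.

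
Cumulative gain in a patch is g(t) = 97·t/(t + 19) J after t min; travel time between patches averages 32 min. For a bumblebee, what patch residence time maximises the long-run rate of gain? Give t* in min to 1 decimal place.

Optimal t* satisfies g'(t*) = g(t*)/(T + t*).
g'(t) = 97·19/(t + 19)². Setting 97·19/(t+19)² = 97t/[(t+19)(32+t)] gives 19(32+t) = t(t+19), so t² = 19×32 = 608.
t* = √608 = 24.66 min.

24.7 min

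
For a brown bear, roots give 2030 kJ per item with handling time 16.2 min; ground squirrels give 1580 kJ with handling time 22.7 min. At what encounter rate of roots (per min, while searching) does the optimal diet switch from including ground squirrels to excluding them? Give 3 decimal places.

At the threshold, the rate on roots alone equals the profitability of ground squirrels: λ·2030/(1 + λ·16.2) = 1580/22.7 = 69.6.
Rearranging, λ(2030 − 69.6×16.2) = 69.6, so λ = 69.6/902.4 = 0.07713 per min.

0.077 per min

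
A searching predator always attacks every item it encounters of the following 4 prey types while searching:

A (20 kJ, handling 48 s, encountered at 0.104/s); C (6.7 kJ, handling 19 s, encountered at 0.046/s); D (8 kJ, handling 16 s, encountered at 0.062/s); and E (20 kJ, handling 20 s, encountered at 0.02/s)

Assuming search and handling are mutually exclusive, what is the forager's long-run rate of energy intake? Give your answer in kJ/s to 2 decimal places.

0.40 kJ/s

R = (0.104×20 + 0.046×6.7 + 0.062×8 + 0.02×20) / (1 + 0.104×48 + 0.046×19 + 0.062×16 + 0.02×20) = 3.284/8.258 = 0.3977 kJ/s.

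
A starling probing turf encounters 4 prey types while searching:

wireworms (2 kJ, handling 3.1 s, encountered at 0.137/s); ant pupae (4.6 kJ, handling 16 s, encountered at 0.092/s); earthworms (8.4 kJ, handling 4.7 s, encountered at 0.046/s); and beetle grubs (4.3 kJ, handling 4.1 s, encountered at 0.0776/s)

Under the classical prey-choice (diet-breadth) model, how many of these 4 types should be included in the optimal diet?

3

E/h in descending order: earthworms 1.79, beetle grubs 1.05, wireworms 0.645, ant pupae 0.287 kJ/s. The optimal diet is the largest prefix of this list for which every included type satisfies E_i/h_i > R on the types above it.
Rate on top 1: 0.3177. beetle grubs: 1.05 > 0.3177 → include.
Rate on top 2: 0.4693. wireworms: 0.645 > 0.4693 → include.
Rate on top 3: 0.5074. ant pupae: 0.287 < 0.5074 → exclude; stop.
Optimal diet: earthworms, beetle grubs, wireworms — 3 of 4 types.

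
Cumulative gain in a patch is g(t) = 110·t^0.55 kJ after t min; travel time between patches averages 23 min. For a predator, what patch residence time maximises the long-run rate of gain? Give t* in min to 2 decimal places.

By the marginal value theorem, leave when the instantaneous gain rate g'(t) equals the habitat-wide average g(t)/(T + t).
g'(t) = 0.55·110·t^-0.45. Setting 0.55·110·t^-0.45 = 110·t^0.55/(23+t) gives 0.55(23+t) = t, so 0.45·t = 0.55×23.
t* = 0.55×23/0.45 = 28.11 min.

28.11 min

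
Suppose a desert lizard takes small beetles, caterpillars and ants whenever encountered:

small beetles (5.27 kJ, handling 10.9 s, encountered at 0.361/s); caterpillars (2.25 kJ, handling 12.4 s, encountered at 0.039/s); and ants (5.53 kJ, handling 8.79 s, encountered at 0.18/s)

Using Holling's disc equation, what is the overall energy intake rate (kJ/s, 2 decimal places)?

0.43 kJ/s

R = (0.361×5.27 + 0.039×2.25 + 0.18×5.53) / (1 + 0.361×10.9 + 0.039×12.4 + 0.18×8.79) = 2.986/7.001 = 0.4265 kJ/s.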